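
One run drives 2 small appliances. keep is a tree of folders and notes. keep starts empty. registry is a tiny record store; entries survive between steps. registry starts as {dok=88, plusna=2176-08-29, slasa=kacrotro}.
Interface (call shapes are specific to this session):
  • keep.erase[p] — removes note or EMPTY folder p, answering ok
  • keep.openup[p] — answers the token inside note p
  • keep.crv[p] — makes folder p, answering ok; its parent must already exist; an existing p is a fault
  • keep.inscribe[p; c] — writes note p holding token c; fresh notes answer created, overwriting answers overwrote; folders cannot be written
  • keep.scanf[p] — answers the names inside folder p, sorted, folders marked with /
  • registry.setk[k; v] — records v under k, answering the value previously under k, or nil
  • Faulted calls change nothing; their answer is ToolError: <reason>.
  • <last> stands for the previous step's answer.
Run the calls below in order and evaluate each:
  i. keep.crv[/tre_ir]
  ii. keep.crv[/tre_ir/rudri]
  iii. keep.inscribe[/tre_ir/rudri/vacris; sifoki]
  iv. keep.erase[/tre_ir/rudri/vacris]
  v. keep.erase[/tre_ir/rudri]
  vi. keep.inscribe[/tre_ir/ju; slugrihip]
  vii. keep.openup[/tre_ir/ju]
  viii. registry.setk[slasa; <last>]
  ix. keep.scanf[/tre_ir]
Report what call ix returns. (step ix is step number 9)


Answer: [ju]

Derivation:
→ keep.crv(p=/tre_ir)
← ok
→ keep.crv(p=/tre_ir/rudri)
← ok
→ keep.inscribe(p=/tre_ir/rudri/vacris, c=sifoki)
← created
→ keep.erase(p=/tre_ir/rudri/vacris)
← ok
→ keep.erase(p=/tre_ir/rudri)
← ok
→ keep.inscribe(p=/tre_ir/ju, c=slugrihip)
← created
→ keep.openup(p=/tre_ir/ju)
← slugrihip
→ registry.setk(k=slasa, v=<last>)
← kacrotro
→ keep.scanf(p=/tre_ir)
← [ju]


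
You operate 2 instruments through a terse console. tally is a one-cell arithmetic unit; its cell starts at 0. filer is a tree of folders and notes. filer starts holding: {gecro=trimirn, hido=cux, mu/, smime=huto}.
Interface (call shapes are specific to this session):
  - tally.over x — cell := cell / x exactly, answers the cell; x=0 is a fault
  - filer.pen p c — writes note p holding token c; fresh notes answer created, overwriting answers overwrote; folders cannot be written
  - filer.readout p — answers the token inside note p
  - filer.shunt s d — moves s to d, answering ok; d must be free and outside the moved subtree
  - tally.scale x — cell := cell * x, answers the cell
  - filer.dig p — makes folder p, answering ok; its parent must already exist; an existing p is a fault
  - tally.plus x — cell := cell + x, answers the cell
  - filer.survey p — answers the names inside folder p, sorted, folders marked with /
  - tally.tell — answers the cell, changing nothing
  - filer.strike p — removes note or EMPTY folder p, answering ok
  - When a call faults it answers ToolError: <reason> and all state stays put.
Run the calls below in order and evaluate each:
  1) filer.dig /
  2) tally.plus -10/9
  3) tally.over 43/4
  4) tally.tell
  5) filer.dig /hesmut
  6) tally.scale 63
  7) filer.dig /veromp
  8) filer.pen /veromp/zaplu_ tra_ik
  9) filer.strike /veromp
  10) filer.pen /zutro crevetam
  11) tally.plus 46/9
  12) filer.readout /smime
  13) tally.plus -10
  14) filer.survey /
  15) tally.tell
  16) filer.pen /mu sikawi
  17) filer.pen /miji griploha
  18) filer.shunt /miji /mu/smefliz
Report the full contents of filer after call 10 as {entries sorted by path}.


Answer: {gecro=trimirn, hesmut/, hido=cux, mu/, smime=huto, veromp/, veromp/zaplu_=tra_ik, zutro=crevetam}

Derivation:
Do: filer.dig[p: /]
See: ToolError: exists
Do: tally.plus[x: -10/9]
See: -10/9
Do: tally.over[x: 43/4]
See: -40/387
Do: tally.tell[]
See: -40/387
Do: filer.dig[p: /hesmut]
See: ok
Do: tally.scale[x: 63]
See: -280/43
Do: filer.dig[p: /veromp]
See: ok
Do: filer.pen[p: /veromp/zaplu_; c: tra_ik]
See: created
Do: filer.strike[p: /veromp]
See: ToolError: not empty
Do: filer.pen[p: /zutro; c: crevetam]
See: created
Do: tally.plus[x: 46/9]
See: -542/387
Do: filer.readout[p: /smime]
See: huto
Do: tally.plus[x: -10]
See: -4412/387
Do: filer.survey[p: /]
See: [gecro, hesmut/, hido, mu/, smime, veromp/, zutro]
Do: tally.tell[]
See: -4412/387
Do: filer.pen[p: /mu; c: sikawi]
See: ToolError: is a directory
Do: filer.pen[p: /miji; c: griploha]
See: created
Do: filer.shunt[s: /miji; d: /mu/smefliz]
See: ok


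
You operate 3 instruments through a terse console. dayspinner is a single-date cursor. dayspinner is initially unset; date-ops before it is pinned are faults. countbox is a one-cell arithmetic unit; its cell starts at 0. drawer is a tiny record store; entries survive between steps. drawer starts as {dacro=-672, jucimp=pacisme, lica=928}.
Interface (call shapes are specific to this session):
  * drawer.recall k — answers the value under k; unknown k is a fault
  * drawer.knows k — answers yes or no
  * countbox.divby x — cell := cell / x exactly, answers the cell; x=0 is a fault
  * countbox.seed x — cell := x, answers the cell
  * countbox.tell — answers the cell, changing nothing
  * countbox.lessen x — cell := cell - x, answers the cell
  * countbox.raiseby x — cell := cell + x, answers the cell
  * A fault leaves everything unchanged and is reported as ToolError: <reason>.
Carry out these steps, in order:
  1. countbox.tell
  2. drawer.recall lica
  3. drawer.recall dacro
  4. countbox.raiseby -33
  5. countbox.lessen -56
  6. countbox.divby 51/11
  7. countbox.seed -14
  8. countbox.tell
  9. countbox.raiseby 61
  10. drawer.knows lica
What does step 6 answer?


==> countbox.tell()
<== 0
==> drawer.recall(k='lica')
<== 928
==> drawer.recall(k='dacro')
<== -672
==> countbox.raiseby(x='-33')
<== -33
==> countbox.lessen(x='-56')
<== 23
==> countbox.divby(x='51/11')
<== 253/51
==> countbox.seed(x='-14')
<== -14
==> countbox.tell()
<== -14
==> countbox.raiseby(x='61')
<== 47
==> drawer.knows(k='lica')
<== yes

Answer: 253/51


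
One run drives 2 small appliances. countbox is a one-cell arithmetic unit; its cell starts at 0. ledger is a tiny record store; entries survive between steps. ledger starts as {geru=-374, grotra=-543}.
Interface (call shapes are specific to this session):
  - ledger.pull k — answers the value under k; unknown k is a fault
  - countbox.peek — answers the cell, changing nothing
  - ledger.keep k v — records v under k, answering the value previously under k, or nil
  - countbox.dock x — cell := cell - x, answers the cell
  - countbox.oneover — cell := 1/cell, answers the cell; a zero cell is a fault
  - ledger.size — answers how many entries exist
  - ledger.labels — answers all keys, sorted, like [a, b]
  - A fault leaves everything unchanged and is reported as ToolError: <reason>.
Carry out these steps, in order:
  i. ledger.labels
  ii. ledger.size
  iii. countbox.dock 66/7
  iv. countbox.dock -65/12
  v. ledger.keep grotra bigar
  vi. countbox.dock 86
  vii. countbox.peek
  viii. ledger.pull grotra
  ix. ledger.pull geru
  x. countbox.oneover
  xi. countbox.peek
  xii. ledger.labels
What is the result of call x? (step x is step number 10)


Answer: -84/7561

Derivation:
[in] ledger.labels
[out] [geru, grotra]
[in] ledger.size
[out] 2
[in] countbox.dock x=66/7
[out] -66/7
[in] countbox.dock x=-65/12
[out] -337/84
[in] ledger.keep k=grotra v=bigar
[out] -543
[in] countbox.dock x=86
[out] -7561/84
[in] countbox.peek
[out] -7561/84
[in] ledger.pull k=grotra
[out] bigar
[in] ledger.pull k=geru
[out] -374
[in] countbox.oneover
[out] -84/7561
[in] countbox.peek
[out] -84/7561
[in] ledger.labels
[out] [geru, grotra]


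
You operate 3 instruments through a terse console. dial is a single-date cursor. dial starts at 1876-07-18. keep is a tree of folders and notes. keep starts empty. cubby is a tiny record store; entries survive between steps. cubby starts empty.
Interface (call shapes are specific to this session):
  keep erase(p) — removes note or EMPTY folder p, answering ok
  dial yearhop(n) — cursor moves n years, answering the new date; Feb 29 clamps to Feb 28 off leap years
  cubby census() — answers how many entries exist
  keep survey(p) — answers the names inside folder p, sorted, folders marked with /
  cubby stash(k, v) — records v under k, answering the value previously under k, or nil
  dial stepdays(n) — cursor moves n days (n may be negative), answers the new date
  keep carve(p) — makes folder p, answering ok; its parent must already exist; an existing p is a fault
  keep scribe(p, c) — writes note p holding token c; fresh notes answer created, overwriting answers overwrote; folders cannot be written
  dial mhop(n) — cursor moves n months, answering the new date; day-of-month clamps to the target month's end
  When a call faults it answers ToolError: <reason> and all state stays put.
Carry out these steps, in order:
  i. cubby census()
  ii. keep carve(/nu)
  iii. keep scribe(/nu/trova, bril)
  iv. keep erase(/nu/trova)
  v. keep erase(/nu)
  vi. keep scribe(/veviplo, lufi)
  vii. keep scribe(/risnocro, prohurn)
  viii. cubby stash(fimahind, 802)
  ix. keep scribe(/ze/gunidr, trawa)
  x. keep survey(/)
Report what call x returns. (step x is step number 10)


Answer: [risnocro, veviplo]

Derivation:
I run cubby census(), which returns 0.
I call keep carve with p=/nu, — result: ok.
Now I run keep scribe with p=/nu/trova, c=bril, and see created.
Then keep erase with p=/nu/trova, — result: ok.
Now I run keep erase with p=/nu, and get ok.
I call keep scribe with p=/veviplo, c=lufi: created.
Calling keep scribe with p=/risnocro, c=prohurn, giving created.
I try cubby stash with k=fimahind, v=802: nil.
Now I run keep scribe with p=/ze/gunidr, c=trawa, and observe ToolError: no parent.
Using keep survey with p=/, and see [risnocro, veviplo].


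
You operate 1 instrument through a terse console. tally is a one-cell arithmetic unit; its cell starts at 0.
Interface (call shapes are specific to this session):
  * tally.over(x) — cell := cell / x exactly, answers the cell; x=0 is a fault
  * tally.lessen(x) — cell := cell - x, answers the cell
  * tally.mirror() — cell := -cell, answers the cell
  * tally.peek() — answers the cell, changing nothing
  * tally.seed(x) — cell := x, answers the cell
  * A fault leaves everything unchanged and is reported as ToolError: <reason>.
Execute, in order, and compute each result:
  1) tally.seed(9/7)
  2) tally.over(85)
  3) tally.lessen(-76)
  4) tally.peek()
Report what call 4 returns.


Answer: 45229/595

Derivation:
Act: tally.seed[x→9/7]
Obs: 9/7
Act: tally.over[x→85]
Obs: 9/595
Act: tally.lessen[x→-76]
Obs: 45229/595
Act: tally.peek[]
Obs: 45229/595


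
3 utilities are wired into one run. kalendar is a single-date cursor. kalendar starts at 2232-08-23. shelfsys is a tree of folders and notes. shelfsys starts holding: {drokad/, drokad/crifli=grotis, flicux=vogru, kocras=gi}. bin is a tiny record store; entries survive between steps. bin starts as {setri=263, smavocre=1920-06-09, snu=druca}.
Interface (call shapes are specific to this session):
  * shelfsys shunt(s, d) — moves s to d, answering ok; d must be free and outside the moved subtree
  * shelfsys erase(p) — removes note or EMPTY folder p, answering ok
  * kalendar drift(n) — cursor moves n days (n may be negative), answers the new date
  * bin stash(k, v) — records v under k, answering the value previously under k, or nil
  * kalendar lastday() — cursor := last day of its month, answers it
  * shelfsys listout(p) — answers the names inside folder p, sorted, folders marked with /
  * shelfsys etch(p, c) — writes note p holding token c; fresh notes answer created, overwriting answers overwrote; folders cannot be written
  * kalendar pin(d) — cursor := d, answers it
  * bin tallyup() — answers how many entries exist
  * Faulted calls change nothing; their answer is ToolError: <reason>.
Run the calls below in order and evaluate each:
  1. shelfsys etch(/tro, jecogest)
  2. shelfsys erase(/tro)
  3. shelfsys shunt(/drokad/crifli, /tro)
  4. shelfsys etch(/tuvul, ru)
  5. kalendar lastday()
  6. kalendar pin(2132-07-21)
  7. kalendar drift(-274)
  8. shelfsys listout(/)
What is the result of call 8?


>>> shelfsys etch /tro jecogest
  created
>>> shelfsys erase /tro
  ok
>>> shelfsys shunt /drokad/crifli /tro
  ok
>>> shelfsys etch /tuvul ru
  created
>>> kalendar lastday
  2232-08-31
>>> kalendar pin 2132-07-21
  2132-07-21
>>> kalendar drift -274
  2131-10-21
>>> shelfsys listout /
  [drokad/, flicux, kocras, tro, tuvul]

Answer: [drokad/, flicux, kocras, tro, tuvul]


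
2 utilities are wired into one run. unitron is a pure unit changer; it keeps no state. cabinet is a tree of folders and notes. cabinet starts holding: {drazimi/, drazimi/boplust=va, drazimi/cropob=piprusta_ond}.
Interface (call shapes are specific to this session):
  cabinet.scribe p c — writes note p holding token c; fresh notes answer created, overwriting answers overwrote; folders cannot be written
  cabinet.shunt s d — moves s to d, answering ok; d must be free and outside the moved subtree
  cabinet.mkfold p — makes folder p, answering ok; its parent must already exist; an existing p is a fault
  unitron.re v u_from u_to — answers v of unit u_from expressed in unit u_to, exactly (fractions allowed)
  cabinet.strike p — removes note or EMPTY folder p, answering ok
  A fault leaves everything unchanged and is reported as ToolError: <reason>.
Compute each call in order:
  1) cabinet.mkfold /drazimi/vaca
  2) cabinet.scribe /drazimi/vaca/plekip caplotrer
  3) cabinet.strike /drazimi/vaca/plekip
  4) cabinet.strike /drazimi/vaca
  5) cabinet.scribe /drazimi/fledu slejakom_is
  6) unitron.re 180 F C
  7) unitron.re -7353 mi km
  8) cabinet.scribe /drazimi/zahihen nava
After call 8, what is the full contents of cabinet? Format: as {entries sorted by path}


Answer: {drazimi/, drazimi/boplust=va, drazimi/cropob=piprusta_ond, drazimi/fledu=slejakom_is, drazimi/zahihen=nava}

Derivation:
>> cabinet.mkfold(p: /drazimi/vaca)
<< ok
>> cabinet.scribe(p: /drazimi/vaca/plekip, c: caplotrer)
<< created
>> cabinet.strike(p: /drazimi/vaca/plekip)
<< ok
>> cabinet.strike(p: /drazimi/vaca)
<< ok
>> cabinet.scribe(p: /drazimi/fledu, c: slejakom_is)
<< created
>> unitron.re(v: 180, u_from: F, u_to: C)
<< 740/9
>> unitron.re(v: -7353, u_from: mi, u_to: km)
<< -184898538/15625
>> cabinet.scribe(p: /drazimi/zahihen, c: nava)
<< created


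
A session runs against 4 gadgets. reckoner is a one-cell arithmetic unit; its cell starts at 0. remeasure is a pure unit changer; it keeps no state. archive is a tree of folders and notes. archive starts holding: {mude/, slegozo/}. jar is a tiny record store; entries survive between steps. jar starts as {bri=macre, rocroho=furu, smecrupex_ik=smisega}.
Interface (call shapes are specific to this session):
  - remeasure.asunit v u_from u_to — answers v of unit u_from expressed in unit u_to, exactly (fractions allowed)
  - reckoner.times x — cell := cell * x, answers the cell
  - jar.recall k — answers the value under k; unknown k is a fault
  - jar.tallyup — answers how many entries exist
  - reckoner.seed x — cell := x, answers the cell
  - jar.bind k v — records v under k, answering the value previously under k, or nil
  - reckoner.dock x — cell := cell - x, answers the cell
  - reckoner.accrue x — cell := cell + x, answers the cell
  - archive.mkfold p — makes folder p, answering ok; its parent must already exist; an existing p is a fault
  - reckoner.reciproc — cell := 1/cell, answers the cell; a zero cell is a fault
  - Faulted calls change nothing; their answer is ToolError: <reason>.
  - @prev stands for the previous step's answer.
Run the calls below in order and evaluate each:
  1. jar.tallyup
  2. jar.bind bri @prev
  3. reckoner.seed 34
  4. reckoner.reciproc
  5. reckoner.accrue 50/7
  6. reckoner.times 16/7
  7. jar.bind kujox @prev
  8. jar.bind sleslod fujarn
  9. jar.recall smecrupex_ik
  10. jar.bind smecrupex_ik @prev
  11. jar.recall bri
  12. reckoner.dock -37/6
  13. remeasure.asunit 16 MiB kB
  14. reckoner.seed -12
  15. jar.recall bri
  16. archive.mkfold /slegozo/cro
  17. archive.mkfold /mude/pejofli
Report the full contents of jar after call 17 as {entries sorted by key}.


Answer: {bri=3, kujox=13656/833, rocroho=furu, sleslod=fujarn, smecrupex_ik=smisega}

Derivation:
I use tallyup(): 3.
Then bind using bri, @prev, and observe macre.
Using seed using 34, and observe 34.
Next I call reciproc, and see 1/34.
Calling accrue using 50/7, and observe 1707/238.
Next I call times using 16/7, and see 13656/833.
Next I call bind using kujox, @prev: nil.
Invoking bind using sleslod, fujarn, and observe nil.
Invoking recall using smecrupex_ik, → smisega.
I invoke bind using smecrupex_ik, @prev, yielding smisega.
Using recall using bri, and get 3.
Invoking dock using -37/6, which returns 112757/4998.
Next I call asunit using 16, MiB, kB, which returns 2097152/125.
Now I run seed using -12, and get -12.
I use recall using bri, and observe 3.
I call mkfold using /slegozo/cro, and observe ok.
Then mkfold using /mude/pejofli, → ok.


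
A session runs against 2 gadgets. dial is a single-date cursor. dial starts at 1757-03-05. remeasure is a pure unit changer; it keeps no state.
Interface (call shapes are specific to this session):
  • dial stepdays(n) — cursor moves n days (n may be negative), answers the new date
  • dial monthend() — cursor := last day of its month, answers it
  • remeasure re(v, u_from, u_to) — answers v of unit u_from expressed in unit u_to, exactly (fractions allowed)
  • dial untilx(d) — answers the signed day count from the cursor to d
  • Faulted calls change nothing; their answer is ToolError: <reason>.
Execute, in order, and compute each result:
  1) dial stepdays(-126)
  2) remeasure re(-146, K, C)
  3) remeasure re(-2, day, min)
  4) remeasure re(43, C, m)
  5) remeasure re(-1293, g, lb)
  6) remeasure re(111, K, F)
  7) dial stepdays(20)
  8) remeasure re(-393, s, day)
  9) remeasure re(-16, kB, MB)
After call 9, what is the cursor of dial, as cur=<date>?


Answer: cur=1756-11-19

Derivation:
;; 1. dial stepdays(n→-126) == 1756-10-30
;; 2. remeasure re(v→-146, u_from→K, u_to→C) == -8383/20
;; 3. remeasure re(v→-2, u_from→day, u_to→min) == -2880
;; 4. remeasure re(v→43, u_from→C, u_to→m) == ToolError: incompatible units
;; 5. remeasure re(v→-1293, u_from→g, u_to→lb) == -129300000/45359237
;; 6. remeasure re(v→111, u_from→K, u_to→F) == -25987/100
;; 7. dial stepdays(n→20) == 1756-11-19
;; 8. remeasure re(v→-393, u_from→s, u_to→day) == -131/28800
;; 9. remeasure re(v→-16, u_from→kB, u_to→MB) == -2/125


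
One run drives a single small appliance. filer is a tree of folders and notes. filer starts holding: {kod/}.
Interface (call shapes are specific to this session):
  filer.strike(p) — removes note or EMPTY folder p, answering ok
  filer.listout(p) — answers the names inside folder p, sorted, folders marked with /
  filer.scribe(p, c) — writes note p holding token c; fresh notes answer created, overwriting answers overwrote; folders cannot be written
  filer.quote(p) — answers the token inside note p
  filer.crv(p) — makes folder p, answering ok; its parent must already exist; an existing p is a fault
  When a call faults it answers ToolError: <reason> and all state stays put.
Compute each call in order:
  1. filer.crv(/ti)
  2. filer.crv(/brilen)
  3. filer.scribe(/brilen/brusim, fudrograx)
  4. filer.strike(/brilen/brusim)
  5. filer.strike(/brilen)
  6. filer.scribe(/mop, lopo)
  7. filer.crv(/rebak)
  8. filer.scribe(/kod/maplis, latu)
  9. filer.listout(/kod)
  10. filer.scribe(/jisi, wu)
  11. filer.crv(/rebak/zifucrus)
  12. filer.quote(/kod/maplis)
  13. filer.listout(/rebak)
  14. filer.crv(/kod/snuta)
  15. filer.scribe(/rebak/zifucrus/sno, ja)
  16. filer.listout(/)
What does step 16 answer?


Now I run filer.crv using p='/ti', yielding ok.
Using filer.crv using p='/brilen', and get ok.
Then filer.scribe using p='/brilen/brusim', c='fudrograx', and observe created.
I invoke filer.strike using p='/brilen/brusim', which returns ok.
I use filer.strike using p='/brilen', → ok.
Then filer.scribe using p='/mop', c='lopo', giving created.
I use filer.crv using p='/rebak': ok.
Next I call filer.scribe using p='/kod/maplis', c='latu', giving created.
I use filer.listout using p='/kod', which returns [maplis].
Invoking filer.scribe using p='/jisi', c='wu', and observe created.
I invoke filer.crv using p='/rebak/zifucrus': ok.
I use filer.quote using p='/kod/maplis', — result: latu.
Then filer.listout using p='/rebak': [zifucrus/].
I call filer.crv using p='/kod/snuta', giving ok.
Calling filer.scribe using p='/rebak/zifucrus/sno', c='ja', and observe created.
Now I run filer.listout using p='/', → [jisi, kod/, mop, rebak/, ti/].

Answer: [jisi, kod/, mop, rebak/, ti/]


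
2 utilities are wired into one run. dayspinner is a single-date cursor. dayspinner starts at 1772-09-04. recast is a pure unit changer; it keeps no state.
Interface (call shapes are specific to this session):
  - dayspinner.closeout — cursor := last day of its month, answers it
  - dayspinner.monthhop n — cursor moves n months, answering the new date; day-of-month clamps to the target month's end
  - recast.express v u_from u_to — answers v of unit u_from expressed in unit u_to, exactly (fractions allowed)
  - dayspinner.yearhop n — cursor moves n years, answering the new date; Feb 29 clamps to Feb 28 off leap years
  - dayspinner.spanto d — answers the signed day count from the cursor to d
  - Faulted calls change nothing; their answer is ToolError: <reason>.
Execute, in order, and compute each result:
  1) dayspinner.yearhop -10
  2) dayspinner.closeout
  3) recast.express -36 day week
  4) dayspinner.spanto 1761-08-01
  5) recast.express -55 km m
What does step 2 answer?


Answer: 1762-09-30

Derivation:
>> dayspinner.yearhop(n→-10)
<< 1762-09-04
>> dayspinner.closeout()
<< 1762-09-30
>> recast.express(v→-36, u_from→day, u_to→week)
<< -36/7
>> dayspinner.spanto(d→1761-08-01)
<< -425
>> recast.express(v→-55, u_from→km, u_to→m)
<< -55000


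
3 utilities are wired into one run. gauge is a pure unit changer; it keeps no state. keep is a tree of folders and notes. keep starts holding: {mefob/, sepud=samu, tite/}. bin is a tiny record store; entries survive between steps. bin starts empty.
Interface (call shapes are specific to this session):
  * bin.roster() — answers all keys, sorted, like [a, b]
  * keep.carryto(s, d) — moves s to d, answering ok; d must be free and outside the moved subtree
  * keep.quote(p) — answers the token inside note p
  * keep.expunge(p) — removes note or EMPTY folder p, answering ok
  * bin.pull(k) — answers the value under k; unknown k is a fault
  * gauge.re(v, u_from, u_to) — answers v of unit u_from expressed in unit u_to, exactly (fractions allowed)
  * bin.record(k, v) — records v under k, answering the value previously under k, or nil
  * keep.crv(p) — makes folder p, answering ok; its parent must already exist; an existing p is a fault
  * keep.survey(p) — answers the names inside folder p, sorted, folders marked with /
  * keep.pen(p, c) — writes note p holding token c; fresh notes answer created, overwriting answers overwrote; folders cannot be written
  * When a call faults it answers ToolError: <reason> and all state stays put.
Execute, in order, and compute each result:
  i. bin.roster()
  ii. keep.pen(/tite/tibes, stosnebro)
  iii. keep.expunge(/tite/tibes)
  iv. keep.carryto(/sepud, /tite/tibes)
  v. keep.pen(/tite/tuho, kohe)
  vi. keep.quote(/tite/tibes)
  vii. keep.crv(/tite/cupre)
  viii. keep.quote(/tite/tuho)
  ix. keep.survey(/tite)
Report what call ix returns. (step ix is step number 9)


% roster() == []
% pen(p: /tite/tibes, c: stosnebro) == created
% expunge(p: /tite/tibes) == ok
% carryto(s: /sepud, d: /tite/tibes) == ok
% pen(p: /tite/tuho, c: kohe) == created
% quote(p: /tite/tibes) == samu
% crv(p: /tite/cupre) == ok
% quote(p: /tite/tuho) == kohe
% survey(p: /tite) == [cupre/, tibes, tuho]

Answer: [cupre/, tibes, tuho]


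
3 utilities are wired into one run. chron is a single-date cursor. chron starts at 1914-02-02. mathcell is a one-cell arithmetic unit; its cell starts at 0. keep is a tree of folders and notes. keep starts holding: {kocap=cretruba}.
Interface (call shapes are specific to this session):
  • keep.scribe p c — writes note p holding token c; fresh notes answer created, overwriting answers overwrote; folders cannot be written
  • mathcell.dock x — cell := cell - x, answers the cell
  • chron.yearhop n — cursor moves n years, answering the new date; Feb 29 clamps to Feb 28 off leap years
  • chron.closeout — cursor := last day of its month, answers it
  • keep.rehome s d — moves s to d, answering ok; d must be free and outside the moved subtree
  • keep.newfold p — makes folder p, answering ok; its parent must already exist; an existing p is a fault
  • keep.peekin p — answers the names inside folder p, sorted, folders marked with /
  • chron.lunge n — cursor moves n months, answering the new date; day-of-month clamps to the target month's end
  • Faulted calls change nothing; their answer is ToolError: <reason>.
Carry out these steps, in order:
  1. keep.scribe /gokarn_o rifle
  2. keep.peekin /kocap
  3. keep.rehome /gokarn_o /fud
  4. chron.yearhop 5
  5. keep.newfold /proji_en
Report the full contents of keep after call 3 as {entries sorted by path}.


Answer: {fud=rifle, kocap=cretruba}

Derivation:
Now I run keep.scribe passing p: /gokarn_o, c: rifle, → created.
Calling keep.peekin passing p: /kocap, which returns ToolError: not a directory.
I invoke keep.rehome passing s: /gokarn_o, d: /fud, and get ok.
I call chron.yearhop passing n: 5, and observe 1919-02-02.
I run keep.newfold passing p: /proji_en, → ok.


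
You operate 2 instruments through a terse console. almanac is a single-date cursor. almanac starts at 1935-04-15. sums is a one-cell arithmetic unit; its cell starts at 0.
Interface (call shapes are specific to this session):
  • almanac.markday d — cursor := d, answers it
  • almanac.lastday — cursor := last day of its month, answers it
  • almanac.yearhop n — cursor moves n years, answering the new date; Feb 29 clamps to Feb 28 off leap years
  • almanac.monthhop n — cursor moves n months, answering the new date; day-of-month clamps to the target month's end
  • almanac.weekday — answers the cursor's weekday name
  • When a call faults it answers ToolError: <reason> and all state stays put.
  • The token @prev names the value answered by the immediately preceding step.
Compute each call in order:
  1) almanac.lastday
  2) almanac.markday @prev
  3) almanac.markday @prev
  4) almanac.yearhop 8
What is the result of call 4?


Answer: 1943-04-30

Derivation:
Next I call almanac.lastday, yielding 1935-04-30.
I use almanac.markday using d=@prev, and get 1935-04-30.
I use almanac.markday using d=@prev, and observe 1935-04-30.
Using almanac.yearhop using n=8, → 1943-04-30.


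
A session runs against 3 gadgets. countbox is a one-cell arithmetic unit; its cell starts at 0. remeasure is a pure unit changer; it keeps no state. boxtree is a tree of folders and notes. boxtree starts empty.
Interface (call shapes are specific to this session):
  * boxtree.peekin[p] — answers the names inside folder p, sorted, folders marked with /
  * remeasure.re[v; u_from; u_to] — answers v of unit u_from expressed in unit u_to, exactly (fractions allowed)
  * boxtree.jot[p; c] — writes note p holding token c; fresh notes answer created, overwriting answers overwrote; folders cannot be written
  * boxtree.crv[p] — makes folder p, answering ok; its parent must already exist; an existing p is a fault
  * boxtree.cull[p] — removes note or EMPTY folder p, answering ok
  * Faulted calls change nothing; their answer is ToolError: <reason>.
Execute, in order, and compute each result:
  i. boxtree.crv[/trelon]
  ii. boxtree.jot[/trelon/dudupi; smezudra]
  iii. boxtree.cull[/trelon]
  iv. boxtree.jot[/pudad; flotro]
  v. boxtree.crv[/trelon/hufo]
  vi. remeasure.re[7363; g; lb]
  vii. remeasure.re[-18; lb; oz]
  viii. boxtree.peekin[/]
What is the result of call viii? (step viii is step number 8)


;; 1. crv(p='/trelon') => ok
;; 2. jot(p='/trelon/dudupi', c='smezudra') => created
;; 3. cull(p='/trelon') => ToolError: not empty
;; 4. jot(p='/pudad', c='flotro') => created
;; 5. crv(p='/trelon/hufo') => ok
;; 6. re(v='7363', u_from='g', u_to='lb') => 736300000/45359237
;; 7. re(v='-18', u_from='lb', u_to='oz') => -288
;; 8. peekin(p='/') => [pudad, trelon/]

Answer: [pudad, trelon/]


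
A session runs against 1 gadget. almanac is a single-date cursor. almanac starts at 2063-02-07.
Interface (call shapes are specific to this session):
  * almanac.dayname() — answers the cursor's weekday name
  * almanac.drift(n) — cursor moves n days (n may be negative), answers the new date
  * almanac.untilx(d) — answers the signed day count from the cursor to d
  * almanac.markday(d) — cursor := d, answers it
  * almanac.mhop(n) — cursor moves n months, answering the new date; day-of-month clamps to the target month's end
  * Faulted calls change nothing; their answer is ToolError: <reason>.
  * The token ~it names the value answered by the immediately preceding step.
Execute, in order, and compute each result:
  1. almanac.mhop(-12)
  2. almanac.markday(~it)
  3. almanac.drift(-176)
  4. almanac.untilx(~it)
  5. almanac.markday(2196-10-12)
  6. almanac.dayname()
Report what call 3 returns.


-> almanac.mhop(n=-12)
<- 2062-02-07
-> almanac.markday(d=~it)
<- 2062-02-07
-> almanac.drift(n=-176)
<- 2061-08-15
-> almanac.untilx(d=~it)
<- 0
-> almanac.markday(d=2196-10-12)
<- 2196-10-12
-> almanac.dayname()
<- Wednesday

Answer: 2061-08-15


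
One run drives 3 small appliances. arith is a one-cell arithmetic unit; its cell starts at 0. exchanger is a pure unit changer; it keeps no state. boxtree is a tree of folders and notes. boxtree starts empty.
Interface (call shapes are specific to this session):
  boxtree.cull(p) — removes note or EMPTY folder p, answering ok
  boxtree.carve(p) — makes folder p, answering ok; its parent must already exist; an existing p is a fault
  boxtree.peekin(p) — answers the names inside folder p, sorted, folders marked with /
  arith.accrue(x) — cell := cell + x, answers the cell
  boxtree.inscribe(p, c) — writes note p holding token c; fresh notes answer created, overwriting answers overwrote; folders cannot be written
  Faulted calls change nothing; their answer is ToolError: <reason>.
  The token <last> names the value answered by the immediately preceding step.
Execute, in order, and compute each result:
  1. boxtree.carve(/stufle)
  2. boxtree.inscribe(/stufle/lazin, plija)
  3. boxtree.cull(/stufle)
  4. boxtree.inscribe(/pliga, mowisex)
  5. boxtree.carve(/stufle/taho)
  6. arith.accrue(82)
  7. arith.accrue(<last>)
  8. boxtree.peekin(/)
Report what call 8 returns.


# boxtree.carve(/stufle) : ok
# boxtree.inscribe(/stufle/lazin, plija) : created
# boxtree.cull(/stufle) : ToolError: not empty
# boxtree.inscribe(/pliga, mowisex) : created
# boxtree.carve(/stufle/taho) : ok
# arith.accrue(82) : 82
# arith.accrue(<last>) : 164
# boxtree.peekin(/) : [pliga, stufle/]

Answer: [pliga, stufle/]


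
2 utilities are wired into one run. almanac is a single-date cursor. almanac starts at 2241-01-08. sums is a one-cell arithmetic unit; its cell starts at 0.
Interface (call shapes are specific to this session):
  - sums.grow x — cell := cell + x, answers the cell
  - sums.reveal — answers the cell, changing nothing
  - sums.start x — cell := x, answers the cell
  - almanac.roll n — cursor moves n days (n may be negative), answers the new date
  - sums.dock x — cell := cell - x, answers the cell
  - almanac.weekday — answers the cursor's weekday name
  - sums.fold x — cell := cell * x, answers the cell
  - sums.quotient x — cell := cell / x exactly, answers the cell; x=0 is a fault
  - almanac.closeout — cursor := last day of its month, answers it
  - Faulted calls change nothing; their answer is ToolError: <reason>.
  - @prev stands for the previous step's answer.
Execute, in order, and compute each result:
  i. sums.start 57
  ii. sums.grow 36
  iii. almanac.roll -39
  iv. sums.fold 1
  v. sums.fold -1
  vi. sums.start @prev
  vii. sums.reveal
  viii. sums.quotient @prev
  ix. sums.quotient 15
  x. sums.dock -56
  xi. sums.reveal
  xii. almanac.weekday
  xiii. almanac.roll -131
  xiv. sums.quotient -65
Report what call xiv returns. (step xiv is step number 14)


Answer: -841/975

Derivation:
$ sums.start x→57
  57
$ sums.grow x→36
  93
$ almanac.roll n→-39
  2240-11-30
$ sums.fold x→1
  93
$ sums.fold x→-1
  -93
$ sums.start x→@prev
  -93
$ sums.reveal
  -93
$ sums.quotient x→@prev
  1
$ sums.quotient x→15
  1/15
$ sums.dock x→-56
  841/15
$ sums.reveal
  841/15
$ almanac.weekday
  Monday
$ almanac.roll n→-131
  2240-07-22
$ sums.quotient x→-65
  -841/975


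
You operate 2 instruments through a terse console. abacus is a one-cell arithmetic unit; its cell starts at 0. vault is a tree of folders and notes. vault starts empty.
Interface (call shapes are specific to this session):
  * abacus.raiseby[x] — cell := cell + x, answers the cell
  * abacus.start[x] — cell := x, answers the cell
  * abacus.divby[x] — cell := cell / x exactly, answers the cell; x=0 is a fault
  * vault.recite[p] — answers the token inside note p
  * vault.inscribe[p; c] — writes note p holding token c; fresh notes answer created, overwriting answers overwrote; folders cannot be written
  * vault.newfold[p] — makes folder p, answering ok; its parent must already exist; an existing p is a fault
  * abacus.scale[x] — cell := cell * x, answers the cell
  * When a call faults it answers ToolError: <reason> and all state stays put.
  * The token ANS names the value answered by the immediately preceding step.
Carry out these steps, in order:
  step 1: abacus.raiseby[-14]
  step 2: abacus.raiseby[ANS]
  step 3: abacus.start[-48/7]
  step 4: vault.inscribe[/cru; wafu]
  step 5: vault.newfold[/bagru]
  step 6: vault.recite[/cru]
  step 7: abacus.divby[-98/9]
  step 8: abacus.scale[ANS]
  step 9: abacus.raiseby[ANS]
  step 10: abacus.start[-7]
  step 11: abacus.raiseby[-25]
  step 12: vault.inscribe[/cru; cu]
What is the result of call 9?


Answer: 93312/117649

Derivation:
[in] raiseby x=-14
:: -14
[in] raiseby x=ANS
:: -28
[in] start x=-48/7
:: -48/7
[in] inscribe p=/cru c=wafu
:: created
[in] newfold p=/bagru
:: ok
[in] recite p=/cru
:: wafu
[in] divby x=-98/9
:: 216/343
[in] scale x=ANS
:: 46656/117649
[in] raiseby x=ANS
:: 93312/117649
[in] start x=-7
:: -7
[in] raiseby x=-25
:: -32
[in] inscribe p=/cru c=cu
:: overwrote


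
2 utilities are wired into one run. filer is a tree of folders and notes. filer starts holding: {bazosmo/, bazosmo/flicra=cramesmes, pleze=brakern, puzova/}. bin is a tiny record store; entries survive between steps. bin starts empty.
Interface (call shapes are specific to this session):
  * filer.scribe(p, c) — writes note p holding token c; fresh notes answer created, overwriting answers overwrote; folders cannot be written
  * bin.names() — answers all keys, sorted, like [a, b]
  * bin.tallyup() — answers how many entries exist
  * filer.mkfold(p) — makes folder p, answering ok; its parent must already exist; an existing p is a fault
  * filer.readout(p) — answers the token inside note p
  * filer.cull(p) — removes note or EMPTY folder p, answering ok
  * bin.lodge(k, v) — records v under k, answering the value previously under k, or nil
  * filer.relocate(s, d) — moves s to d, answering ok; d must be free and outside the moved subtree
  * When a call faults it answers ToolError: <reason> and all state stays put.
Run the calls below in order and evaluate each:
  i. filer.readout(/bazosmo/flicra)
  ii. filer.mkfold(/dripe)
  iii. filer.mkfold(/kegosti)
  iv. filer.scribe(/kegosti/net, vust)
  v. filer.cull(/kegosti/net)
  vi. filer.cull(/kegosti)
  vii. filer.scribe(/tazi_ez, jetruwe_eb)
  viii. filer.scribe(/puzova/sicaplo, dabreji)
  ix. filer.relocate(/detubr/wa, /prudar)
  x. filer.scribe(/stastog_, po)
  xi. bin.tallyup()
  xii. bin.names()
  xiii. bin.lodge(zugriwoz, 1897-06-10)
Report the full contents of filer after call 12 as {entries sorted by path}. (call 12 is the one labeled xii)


Answer: {bazosmo/, bazosmo/flicra=cramesmes, dripe/, pleze=brakern, puzova/, puzova/sicaplo=dabreji, stastog_=po, tazi_ez=jetruwe_eb}

Derivation:
Now I run filer.readout on p=/bazosmo/flicra, which returns cramesmes.
Calling filer.mkfold on p=/dripe, — result: ok.
I run filer.mkfold on p=/kegosti, and observe ok.
Invoking filer.scribe on p=/kegosti/net, c=vust: created.
Then filer.cull on p=/kegosti/net, giving ok.
I try filer.cull on p=/kegosti, yielding ok.
Next I call filer.scribe on p=/tazi_ez, c=jetruwe_eb, which returns created.
Then filer.scribe on p=/puzova/sicaplo, c=dabreji, and see created.
Calling filer.relocate on s=/detubr/wa, d=/prudar, and observe ToolError: not found.
Calling filer.scribe on p=/stastog_, c=po, → created.
I try bin.tallyup(), → 0.
I run bin.names(), → [].
I invoke bin.lodge on k=zugriwoz, v=1897-06-10, and get nil.


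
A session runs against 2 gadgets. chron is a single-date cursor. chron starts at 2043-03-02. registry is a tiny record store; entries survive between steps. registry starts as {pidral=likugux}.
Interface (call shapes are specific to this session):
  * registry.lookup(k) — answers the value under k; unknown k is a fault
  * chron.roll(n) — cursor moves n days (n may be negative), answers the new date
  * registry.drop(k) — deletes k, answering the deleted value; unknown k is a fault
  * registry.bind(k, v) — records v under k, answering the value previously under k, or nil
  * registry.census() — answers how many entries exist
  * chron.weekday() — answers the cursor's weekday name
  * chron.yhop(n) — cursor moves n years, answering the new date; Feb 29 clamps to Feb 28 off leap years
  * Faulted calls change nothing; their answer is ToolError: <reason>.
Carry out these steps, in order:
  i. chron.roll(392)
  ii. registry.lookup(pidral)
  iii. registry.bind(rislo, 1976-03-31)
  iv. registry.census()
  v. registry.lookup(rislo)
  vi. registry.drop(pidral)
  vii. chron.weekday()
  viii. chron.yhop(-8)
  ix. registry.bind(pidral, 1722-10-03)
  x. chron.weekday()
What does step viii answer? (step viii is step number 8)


Answer: 2036-03-28

Derivation:
$ chron.roll n=392
  2044-03-28
$ registry.lookup k=pidral
  likugux
$ registry.bind k=rislo v=1976-03-31
  nil
$ registry.census
  2
$ registry.lookup k=rislo
  1976-03-31
$ registry.drop k=pidral
  likugux
$ chron.weekday
  Monday
$ chron.yhop n=-8
  2036-03-28
$ registry.bind k=pidral v=1722-10-03
  nil
$ chron.weekday
  Friday


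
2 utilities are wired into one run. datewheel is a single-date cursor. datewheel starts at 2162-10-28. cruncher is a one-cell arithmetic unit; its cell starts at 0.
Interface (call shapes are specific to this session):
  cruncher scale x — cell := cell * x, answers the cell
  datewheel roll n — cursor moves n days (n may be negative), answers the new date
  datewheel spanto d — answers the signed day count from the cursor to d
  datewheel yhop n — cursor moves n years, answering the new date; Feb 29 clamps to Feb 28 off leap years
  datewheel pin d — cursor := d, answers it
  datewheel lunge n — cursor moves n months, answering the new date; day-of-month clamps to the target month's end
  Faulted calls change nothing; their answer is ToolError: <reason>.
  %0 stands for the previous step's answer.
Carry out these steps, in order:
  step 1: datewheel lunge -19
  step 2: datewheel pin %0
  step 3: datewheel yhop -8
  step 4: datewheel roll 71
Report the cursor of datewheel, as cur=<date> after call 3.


Answer: cur=2153-03-28

Derivation:
·→ datewheel lunge(n='-19')
·← 2161-03-28
·→ datewheel pin(d='%0')
·← 2161-03-28
·→ datewheel yhop(n='-8')
·← 2153-03-28
·→ datewheel roll(n='71')
·← 2153-06-07


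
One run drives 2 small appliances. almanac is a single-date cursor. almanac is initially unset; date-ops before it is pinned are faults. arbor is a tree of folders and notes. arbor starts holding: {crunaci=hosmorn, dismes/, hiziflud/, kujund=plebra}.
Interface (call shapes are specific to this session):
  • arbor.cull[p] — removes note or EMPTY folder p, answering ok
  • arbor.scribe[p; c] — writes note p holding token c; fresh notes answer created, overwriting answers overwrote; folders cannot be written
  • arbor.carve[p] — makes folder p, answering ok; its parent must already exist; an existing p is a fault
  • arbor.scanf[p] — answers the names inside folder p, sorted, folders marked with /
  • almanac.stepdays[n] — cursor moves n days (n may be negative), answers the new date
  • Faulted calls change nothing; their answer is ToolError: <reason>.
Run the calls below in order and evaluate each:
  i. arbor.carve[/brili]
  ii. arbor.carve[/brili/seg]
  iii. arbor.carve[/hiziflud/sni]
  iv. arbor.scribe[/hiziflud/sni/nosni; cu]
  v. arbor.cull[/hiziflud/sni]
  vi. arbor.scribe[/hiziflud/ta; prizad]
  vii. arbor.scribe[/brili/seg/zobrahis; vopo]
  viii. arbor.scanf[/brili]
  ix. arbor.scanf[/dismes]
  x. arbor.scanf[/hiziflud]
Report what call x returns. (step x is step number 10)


Answer: [sni/, ta]

Derivation:
>> arbor.carve(/brili)
<< ok
>> arbor.carve(/brili/seg)
<< ok
>> arbor.carve(/hiziflud/sni)
<< ok
>> arbor.scribe(/hiziflud/sni/nosni, cu)
<< created
>> arbor.cull(/hiziflud/sni)
<< ToolError: not empty
>> arbor.scribe(/hiziflud/ta, prizad)
<< created
>> arbor.scribe(/brili/seg/zobrahis, vopo)
<< created
>> arbor.scanf(/brili)
<< [seg/]
>> arbor.scanf(/dismes)
<< []
>> arbor.scanf(/hiziflud)
<< [sni/, ta]
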